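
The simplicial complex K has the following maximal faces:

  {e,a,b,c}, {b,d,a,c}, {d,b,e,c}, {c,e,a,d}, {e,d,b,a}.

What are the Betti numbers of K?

We work with the vertex ordering a < b < c < d < e. The simplices of K, each written with vertices in increasing order, are:

  0-simplices (5): a, b, c, d, e
  1-simplices (10): ab, ac, ad, ae, bc, bd, be, cd, ce, de
  2-simplices (10): abc, abd, abe, acd, ace, ade, bcd, bce, bde, cde
  3-simplices (5): abcd, abce, abde, acde, bcde

so the chain groups are C_0 ≅ Z^5, C_1 ≅ Z^10, C_2 ≅ Z^10, C_3 ≅ Z^5.

The boundary map ∂_1: C_1 → C_0 maps an edge to its endpoints' difference, ∂[p,q] = q − p. For instance
  ∂ac = c − a.
As a 5×10 matrix over Z this has rank 4, with invariant factors (1,1,1,1).

∂_2: C_2 → C_1 acts by ∂[p,q,r] = [q,r] − [p,r] + [p,q]. For instance
  ∂abe = be − ae + ab,
  ∂abd = bd − ad + ab.
The 10×10 boundary matrix has rank 6 and Smith normal form diag(1,1,1,1,1,1).

The boundary map ∂_3: C_3 → C_2 sends each 3-simplex σ to the alternating sum Σ_i (−1)^i (σ with its i-th vertex removed). For instance
  ∂bcde = cde − bde + bce − bcd,
  ∂abde = bde − ade + abe − abd.
This gives a 10×5 integer matrix of rank 4; reducing to Smith normal form yields diagonal entries (1,1,1,1).

Now H_k = ker ∂_k / im ∂_{k+1}, so:

  H_0: rank C_0 − rank ∂_1 = 5 − 4 = 1, and the invariant factors of ∂_1 are all 1, so H_0 ≅ Z.
  H_1: rank ker ∂_1 − rank ∂_2 = (10 − 4) − 6 = 0, and the invariant factors of ∂_2 are all 1, so H_1 ≅ 0.
  H_2: rank ker ∂_2 − rank ∂_3 = (10 − 6) − 4 = 0, and the invariant factors of ∂_3 are all 1, so H_2 ≅ 0.
  H_3: rank ker ∂_3 − rank ∂_4 = (5 − 4) − 0 = 1, and there is no ∂_4, so H_3 ≅ Z.

(K is a triangulation of the 3-sphere S^3.)

Hence the Betti numbers are b_0 = 1, b_1 = 0, b_2 = 0, b_3 = 1.

b_0 = 1, b_1 = 0, b_2 = 0, b_3 = 1.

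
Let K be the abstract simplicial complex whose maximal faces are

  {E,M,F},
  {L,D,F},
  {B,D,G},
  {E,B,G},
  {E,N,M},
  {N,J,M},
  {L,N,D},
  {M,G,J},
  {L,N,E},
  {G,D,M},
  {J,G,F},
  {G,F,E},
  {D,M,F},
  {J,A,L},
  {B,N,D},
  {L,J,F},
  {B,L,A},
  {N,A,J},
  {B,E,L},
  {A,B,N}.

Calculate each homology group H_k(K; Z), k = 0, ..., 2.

H_0 ≅ Z,  H_1 ≅ Z ⊕ Z/2Z,  H_2 = 0.

Take the total order A < B < D < E < F < G < J < L < M < N on the vertex set. Then K (dimension 2) consists of the simplices:

  0-simplices (10): A, B, D, E, F, G, J, L, M, N
  1-simplices (30): AB, AJ, AL, AN, BD, BE, BG, BL, BN, DF, DG, DL, DM, DN, EF, EG, EL, EM, EN, FG, FJ, FL, FM, GJ, GM, JL, JM, JN, LN, MN
  2-simplices (20): ABL, ABN, AJL, AJN, BDG, BDN, BEG, BEL, DFL, DFM, DGM, DLN, EFG, EFM, ELN, EMN, FGJ, FJL, GJM, JMN

Hence C_0 ≅ Z^10, C_1 ≅ Z^30, C_2 ≅ Z^20.

∂_1: C_1 → C_0 sends each edge [p,q] (with p < q) to q − p.
As a 10×30 matrix over Z this has rank 9, with invariant factors (1,1,1,1,1,1,1,1,1).

∂_2: C_2 → C_1 sends each 2-simplex [p,q,r] to [q,r] − [p,r] + [p,q]. For instance
  ∂DFM = FM − DM + DF,
  ∂BDN = DN − BN + BD.
This gives a 30×20 integer matrix of rank 20; reducing to Smith normal form yields diagonal entries (1,1,1,1,1,1,1,1,1,1,1,1,1,1,1,1,1,1,1,2).

Reading off H_k = ker ∂_k / im ∂_{k+1}:

  H_0: rank C_0 − rank ∂_1 = 10 − 9 = 1, and the invariant factors of ∂_1 are all 1, so H_0 = Z.
  H_1: rank ker ∂_1 − rank ∂_2 = (30 − 9) − 20 = 1, and ∂_2 has invariant factor 2 > 1, so H_1 = Z ⊕ Z/2Z.
  H_2: rank ker ∂_2 − rank ∂_3 = (20 − 20) − 0 = 0, and there is no ∂_3, so H_2 = 0.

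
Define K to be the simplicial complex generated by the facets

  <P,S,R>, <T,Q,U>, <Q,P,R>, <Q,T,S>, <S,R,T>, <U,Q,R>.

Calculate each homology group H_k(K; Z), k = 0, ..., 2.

H_0 ≅ Z,  H_1 ≅ Z,  H_2 = 0.

Order the vertices as P < Q < R < S < T < U. Listing each simplex with vertices in this order, K has dimension 2 with simplices:

  0-simplices (6): P, Q, R, S, T, U
  1-simplices (12): PQ, PR, PS, QR, QS, QT, QU, RS, RT, RU, ST, TU
  2-simplices (6): PQR, PRS, QRU, QST, QTU, RST

Hence C_0 ≅ Z^6, C_1 ≅ Z^12, C_2 ≅ Z^6.

The boundary map ∂_1: C_1 → C_0 sends each edge [p,q] (with p < q) to q − p. For instance
  ∂ST = T − S.
This gives a 6×12 integer matrix of rank 5; reducing to Smith normal form yields diagonal entries (1,1,1,1,1).

The boundary map ∂_2: C_2 → C_1 sends each 2-simplex [p,q,r] to [q,r] − [p,r] + [p,q]. For instance
  ∂QRU = RU − QU + QR,
  ∂PRS = RS − PS + PR.
As a 12×6 matrix over Z this has rank 6, with invariant factors (1,1,1,1,1,1).

Reading off H_k = ker ∂_k / im ∂_{k+1}:

  H_0: rank C_0 − rank ∂_1 = 6 − 5 = 1, and the invariant factors of ∂_1 are all 1, so H_0 ≅ Z.
  H_1: rank ker ∂_1 − rank ∂_2 = (12 − 5) − 6 = 1, and the invariant factors of ∂_2 are all 1, so H_1 ≅ Z.
  H_2: rank ker ∂_2 − rank ∂_3 = (6 − 6) − 0 = 0, and there is no ∂_3, so H_2 ≅ 0.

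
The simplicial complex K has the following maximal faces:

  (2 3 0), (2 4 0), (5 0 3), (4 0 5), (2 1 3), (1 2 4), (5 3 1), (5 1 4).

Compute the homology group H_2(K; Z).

H_2 ≅ Z.

Fix the vertex order 0 < 1 < 2 < 3 < 4 < 5 and write every simplex with vertices in increasing order. Then dim K = 2 and the simplices of K are:

  0-simplices (6): [0], [1], [2], [3], [4], [5]
  1-simplices (12): [0,2], [0,3], [0,4], [0,5], [1,2], [1,3], [1,4], [1,5], [2,3], [2,4], [3,5], [4,5]
  2-simplices (8): [0,2,3], [0,2,4], [0,3,5], [0,4,5], [1,2,3], [1,2,4], [1,3,5], [1,4,5]

Hence C_0 ≅ Z^6, C_1 ≅ Z^12, C_2 ≅ Z^8.

Boundary ∂_1: C_1 → C_0 is given by ∂[p,q] = [q] − [p].
The resulting 6×12 matrix has rank 5, and its Smith normal form has invariant factors (1,1,1,1,1).

∂_2: C_2 → C_1 sends each 2-simplex [p,q,r] to [q,r] − [p,r] + [p,q]. For instance
  ∂[1,2,3] = [2,3] − [1,3] + [1,2],
  ∂[1,2,4] = [2,4] − [1,4] + [1,2].
This gives a 12×8 integer matrix of rank 7; reducing to Smith normal form yields diagonal entries (1,1,1,1,1,1,1).

Now H_k = ker ∂_k / im ∂_{k+1}, so:

  H_2: rank ker ∂_2 − rank ∂_3 = (8 − 7) − 0 = 1, and there is no ∂_3, so H_2 = Z.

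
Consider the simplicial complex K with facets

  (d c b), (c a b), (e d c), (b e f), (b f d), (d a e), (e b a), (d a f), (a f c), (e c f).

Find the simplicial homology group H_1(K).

H_1 ≅ Z/2.

Fix the vertex order a < b < c < d < e < f and write every simplex with vertices in increasing order. Then dim K = 2 and the simplices of K are:

  0-simplices (6): a, b, c, d, e, f
  1-simplices (15): ab, ac, ad, ae, af, bc, bd, be, bf, cd, ce, cf, de, df, ef
  2-simplices (10): abc, abe, acf, ade, adf, bcd, bdf, bef, cde, cef

giving chain groups C_0 ≅ Z^6, C_1 ≅ Z^15, C_2 ≅ Z^10.

Boundary ∂_1: C_1 → C_0 sends each edge [p,q] (with p < q) to q − p. For instance
  ∂ce = e − c.
This gives a 6×15 integer matrix of rank 5; reducing to Smith normal form yields diagonal entries (1,1,1,1,1).

Boundary ∂_2: C_2 → C_1 maps a triangle to the signed sum of its edges. For instance
  ∂bcd = cd − bd + bc,
  ∂ade = de − ae + ad.
The 15×10 boundary matrix has rank 10 and Smith normal form diag(1,1,1,1,1,1,1,1,1,2).

Now H_k = ker ∂_k / im ∂_{k+1}, so:

  H_1: rank ker ∂_1 − rank ∂_2 = (15 − 5) − 10 = 0, and ∂_2 has invariant factor 2 > 1, so H_1 ≅ Z/2.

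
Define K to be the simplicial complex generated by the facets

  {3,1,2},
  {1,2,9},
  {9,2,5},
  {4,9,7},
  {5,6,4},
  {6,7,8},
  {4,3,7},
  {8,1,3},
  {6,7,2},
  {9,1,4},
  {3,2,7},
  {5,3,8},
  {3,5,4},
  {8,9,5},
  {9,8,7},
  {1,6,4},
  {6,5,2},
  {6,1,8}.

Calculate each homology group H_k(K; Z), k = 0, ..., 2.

H_0 ≅ Z,  H_1 ≅ Z^2,  H_2 ≅ Z.

We work with the vertex ordering 1 < 2 < 3 < 4 < 5 < 6 < 7 < 8 < 9. The simplices of K, each written with vertices in increasing order, are:

  0-simplices (9): [1], [2], [3], [4], [5], [6], [7], [8], [9]
  1-simplices (27): (27 of them)
  2-simplices (18): [1,2,3], [1,2,9], [1,3,8], [1,4,6], [1,4,9], [1,6,8], [2,3,7], [2,5,6], [2,5,9], [2,6,7], [3,4,5], [3,4,7], [3,5,8], [4,5,6], [4,7,9], [5,8,9], [6,7,8], [7,8,9]

giving chain groups C_0 ≅ Z^9, C_1 ≅ Z^27, C_2 ≅ Z^18.

Boundary ∂_1: C_1 → C_0 is given by ∂[p,q] = [q] − [p].
The 9×27 boundary matrix has rank 8 and Smith normal form diag(1,1,1,1,1,1,1,1).

∂_2: C_2 → C_1 acts by ∂[p,q,r] = [q,r] − [p,r] + [p,q]. For instance
  ∂[5,8,9] = [8,9] − [5,9] + [5,8],
  ∂[3,4,7] = [4,7] − [3,7] + [3,4].
This gives a 27×18 integer matrix of rank 17; reducing to Smith normal form yields diagonal entries (1,1,1,1,1,1,1,1,1,1,1,1,1,1,1,1,1).

From H_k ≅ ker(∂_k) / im(∂_{k+1}) we obtain:

  H_0: rank C_0 − rank ∂_1 = 9 − 8 = 1, and the invariant factors of ∂_1 are all 1, so H_0 ≅ Z.
  H_1: rank ker ∂_1 − rank ∂_2 = (27 − 8) − 17 = 2, and the invariant factors of ∂_2 are all 1, so H_1 ≅ Z^2.
  H_2: rank ker ∂_2 − rank ∂_3 = (18 − 17) − 0 = 1, and there is no ∂_3, so H_2 ≅ Z.

(K is a triangulation of the torus T^2.)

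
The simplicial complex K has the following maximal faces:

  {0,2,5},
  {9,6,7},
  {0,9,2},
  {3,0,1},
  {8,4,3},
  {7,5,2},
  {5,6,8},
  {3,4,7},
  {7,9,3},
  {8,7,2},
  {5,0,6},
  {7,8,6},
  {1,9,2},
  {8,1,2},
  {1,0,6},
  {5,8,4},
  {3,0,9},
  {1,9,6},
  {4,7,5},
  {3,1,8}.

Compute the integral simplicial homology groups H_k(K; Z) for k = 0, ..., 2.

Fix the vertex order 0 < 1 < 2 < 3 < 4 < 5 < 6 < 7 < 8 < 9 and write every simplex with vertices in increasing order. Then dim K = 2 and the simplices of K are:

  0-simplices (10): [0], [1], [2], [3], [4], [5], [6], [7], [8], [9]
  1-simplices (30): (30 of them)
  2-simplices (20): (20 of them)

Hence C_0 ≅ Z^10, C_1 ≅ Z^30, C_2 ≅ Z^20.

∂_1: C_1 → C_0 maps an edge to its endpoints' difference, ∂[p,q] = q − p. For instance
  ∂[6,8] = [8] − [6].
As a 10×30 matrix over Z this has rank 9, with invariant factors (1,1,1,1,1,1,1,1,1).

∂_2: C_2 → C_1 sends each 2-simplex [p,q,r] to [q,r] − [p,r] + [p,q]. For instance
  ∂[3,7,9] = [7,9] − [3,9] + [3,7],
  ∂[0,2,5] = [2,5] − [0,5] + [0,2].
As a 30×20 matrix over Z this has rank 20, with invariant factors (1,1,1,1,1,1,1,1,1,1,1,1,1,1,1,1,1,1,1,2).

Computing H_k = (kernel of ∂_k) / (image of ∂_{k+1}):

  H_0: rank C_0 − rank ∂_1 = 10 − 9 = 1, and the invariant factors of ∂_1 are all 1, so H_0 = Z.
  H_1: rank ker ∂_1 − rank ∂_2 = (30 − 9) − 20 = 1, and ∂_2 has invariant factor 2 > 1, so H_1 = Z ⊕ Z_2.
  H_2: rank ker ∂_2 − rank ∂_3 = (20 − 20) − 0 = 0, and there is no ∂_3, so H_2 = 0.

As a check, the Euler characteristic is 10 − 30 + 20 = 0, which agrees with 1 − 1 + 0 = 0.

H_0 ≅ Z,  H_1 ≅ Z ⊕ Z_2,  H_2 = 0.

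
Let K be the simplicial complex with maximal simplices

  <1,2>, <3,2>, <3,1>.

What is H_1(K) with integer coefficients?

We work with the vertex ordering 1 < 2 < 3. The simplices of K, each written with vertices in increasing order, are:

  0-simplices (3): [1], [2], [3]
  1-simplices (3): [1,2], [1,3], [2,3]

so the chain groups are C_0 ≅ Z^3, C_1 ≅ Z^3.

Boundary ∂_1: C_1 → C_0 sends each edge [p,q] (with p < q) to q − p. For instance
  ∂[1,3] = [3] − [1].
As a 3×3 matrix over Z this has rank 2, with invariant factors (1,1).

Now H_k = ker ∂_k / im ∂_{k+1}, so:

  H_1: rank ker ∂_1 − rank ∂_2 = (3 − 2) − 0 = 1, and there is no ∂_2, so H_1 ≅ Z.

H_1 = Z.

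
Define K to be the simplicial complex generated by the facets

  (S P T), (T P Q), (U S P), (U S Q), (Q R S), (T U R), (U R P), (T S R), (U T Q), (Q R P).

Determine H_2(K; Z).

Order the vertices as P < Q < R < S < T < U. Listing each simplex with vertices in this order, K has dimension 2 with simplices:

  0-simplices (6): P, Q, R, S, T, U
  1-simplices (15): PQ, PR, PS, PT, PU, QR, QS, QT, QU, RS, RT, RU, ST, SU, TU
  2-simplices (10): PQR, PQT, PRU, PST, PSU, QRS, QSU, QTU, RST, RTU

giving chain groups C_0 ≅ Z^6, C_1 ≅ Z^15, C_2 ≅ Z^10.

∂_1: C_1 → C_0 sends each edge [p,q] (with p < q) to q − p. For instance
  ∂QU = U − Q.
The 6×15 boundary matrix has rank 5 and Smith normal form diag(1,1,1,1,1).

The boundary map ∂_2: C_2 → C_1 maps a triangle to the signed sum of its edges. For instance
  ∂PSU = SU − PU + PS,
  ∂QSU = SU − QU + QS.
As a 15×10 matrix over Z this has rank 10, with invariant factors (1,1,1,1,1,1,1,1,1,2).

Now H_k = ker ∂_k / im ∂_{k+1}, so:

  H_2: rank ker ∂_2 − rank ∂_3 = (10 − 10) − 0 = 0, and there is no ∂_3, so H_2 = 0.

H_2 ≅ 0.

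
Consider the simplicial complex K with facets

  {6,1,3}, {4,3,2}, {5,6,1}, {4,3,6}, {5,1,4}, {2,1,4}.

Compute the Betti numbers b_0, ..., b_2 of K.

We work with the vertex ordering 1 < 2 < 3 < 4 < 5 < 6. The simplices of K, each written with vertices in increasing order, are:

  0-simplices (6): [1], [2], [3], [4], [5], [6]
  1-simplices (12): [1,2], [1,3], [1,4], [1,5], [1,6], [2,3], [2,4], [3,4], [3,6], [4,5], [4,6], [5,6]
  2-simplices (6): [1,2,4], [1,3,6], [1,4,5], [1,5,6], [2,3,4], [3,4,6]

Hence C_0 ≅ Z^6, C_1 ≅ Z^12, C_2 ≅ Z^6.

∂_1: C_1 → C_0 is given by ∂[p,q] = [q] − [p].
This gives a 6×12 integer matrix of rank 5; reducing to Smith normal form yields diagonal entries (1,1,1,1,1).

The boundary map ∂_2: C_2 → C_1 maps a triangle to the signed sum of its edges. For instance
  ∂[1,4,5] = [4,5] − [1,5] + [1,4],
  ∂[3,4,6] = [4,6] − [3,6] + [3,4].
The resulting 12×6 matrix has rank 6, and its Smith normal form has invariant factors (1,1,1,1,1,1).

From H_k ≅ ker(∂_k) / im(∂_{k+1}) we obtain:

  H_0: rank C_0 − rank ∂_1 = 6 − 5 = 1, and the invariant factors of ∂_1 are all 1, so H_0 ≅ Z.
  H_1: rank ker ∂_1 − rank ∂_2 = (12 − 5) − 6 = 1, and the invariant factors of ∂_2 are all 1, so H_1 ≅ Z.
  H_2: rank ker ∂_2 − rank ∂_3 = (6 − 6) − 0 = 0, and there is no ∂_3, so H_2 ≅ 0.

As a check, the Euler characteristic is 6 − 12 + 6 = 0, which agrees with 1 − 1 + 0 = 0.

Hence the Betti numbers are b_0 = 1, b_1 = 1, b_2 = 0.

b_0 = 1, b_1 = 1, b_2 = 0.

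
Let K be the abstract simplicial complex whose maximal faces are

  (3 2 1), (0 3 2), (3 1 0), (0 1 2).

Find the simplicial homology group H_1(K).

Order the vertices as 0 < 1 < 2 < 3. Listing each simplex with vertices in this order, K has dimension 2 with simplices:

  0-simplices (4): [0], [1], [2], [3]
  1-simplices (6): [0,1], [0,2], [0,3], [1,2], [1,3], [2,3]
  2-simplices (4): [0,1,2], [0,1,3], [0,2,3], [1,2,3]

Hence C_0 ≅ Z^4, C_1 ≅ Z^6, C_2 ≅ Z^4.

∂_1: C_1 → C_0 maps an edge to its endpoints' difference, ∂[p,q] = q − p. For instance
  ∂[1,3] = [3] − [1].
The resulting 4×6 matrix has rank 3, and its Smith normal form has invariant factors (1,1,1).

∂_2: C_2 → C_1 acts by ∂[p,q,r] = [q,r] − [p,r] + [p,q]. For instance
  ∂[0,1,3] = [1,3] − [0,3] + [0,1],
  ∂[1,2,3] = [2,3] − [1,3] + [1,2].
The 6×4 boundary matrix has rank 3 and Smith normal form diag(1,1,1).

Reading off H_k = ker ∂_k / im ∂_{k+1}:

  H_1: rank ker ∂_1 − rank ∂_2 = (6 − 3) − 3 = 0, and the invariant factors of ∂_2 are all 1, so H_1 = 0.

H_1 = 0.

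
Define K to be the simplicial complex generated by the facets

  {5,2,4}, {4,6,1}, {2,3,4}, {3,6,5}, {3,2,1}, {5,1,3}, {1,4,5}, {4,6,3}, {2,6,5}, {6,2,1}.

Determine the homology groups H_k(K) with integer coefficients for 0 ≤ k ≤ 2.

We work with the vertex ordering 1 < 2 < 3 < 4 < 5 < 6. The simplices of K, each written with vertices in increasing order, are:

  0-simplices (6): [1], [2], [3], [4], [5], [6]
  1-simplices (15): [1,2], [1,3], [1,4], [1,5], [1,6], [2,3], [2,4], [2,5], [2,6], [3,4], [3,5], [3,6], [4,5], [4,6], [5,6]
  2-simplices (10): [1,2,3], [1,2,6], [1,3,5], [1,4,5], [1,4,6], [2,3,4], [2,4,5], [2,5,6], [3,4,6], [3,5,6]

Hence C_0 ≅ Z^6, C_1 ≅ Z^15, C_2 ≅ Z^10.

∂_1: C_1 → C_0 sends each edge [p,q] (with p < q) to q − p.
The resulting 6×15 matrix has rank 5, and its Smith normal form has invariant factors (1,1,1,1,1).

Boundary ∂_2: C_2 → C_1 acts by ∂[p,q,r] = [q,r] − [p,r] + [p,q]. For instance
  ∂[1,4,5] = [4,5] − [1,5] + [1,4],
  ∂[2,5,6] = [5,6] − [2,6] + [2,5].
As a 15×10 matrix over Z this has rank 10, with invariant factors (1,1,1,1,1,1,1,1,1,2).

Now H_k = ker ∂_k / im ∂_{k+1}, so:

  H_0: rank C_0 − rank ∂_1 = 6 − 5 = 1, and the invariant factors of ∂_1 are all 1, so H_0 ≅ Z.
  H_1: rank ker ∂_1 − rank ∂_2 = (15 − 5) − 10 = 0, and ∂_2 has invariant factor 2 > 1, so H_1 ≅ Z/2Z.
  H_2: rank ker ∂_2 − rank ∂_3 = (10 − 10) − 0 = 0, and there is no ∂_3, so H_2 ≅ 0.

As a check, the Euler characteristic is 6 − 15 + 10 = 1, which agrees with 1 − 0 + 0 = 1.

H_0 ≅ Z,  H_1 ≅ Z/2Z,  H_2 = 0.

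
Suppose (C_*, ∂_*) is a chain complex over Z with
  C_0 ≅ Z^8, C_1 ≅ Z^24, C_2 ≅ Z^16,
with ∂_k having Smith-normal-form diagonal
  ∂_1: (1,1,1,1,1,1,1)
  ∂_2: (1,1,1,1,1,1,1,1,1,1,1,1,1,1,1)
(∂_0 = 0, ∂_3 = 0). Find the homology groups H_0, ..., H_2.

H_0: b_0 = 8 − 0 − 7 = 1; torsion from ∂_1 factors > 1: none. So H_0 ≅ Z.
H_1: b_1 = 24 − 7 − 15 = 2; torsion from ∂_2 factors > 1: none. So H_1 ≅ Z^2.
H_2: b_2 = 16 − 15 − 0 = 1; torsion from ∂_3 factors > 1: none. So H_2 ≅ Z.

H_0 ≅ Z,  H_1 ≅ Z^2,  H_2 ≅ Z.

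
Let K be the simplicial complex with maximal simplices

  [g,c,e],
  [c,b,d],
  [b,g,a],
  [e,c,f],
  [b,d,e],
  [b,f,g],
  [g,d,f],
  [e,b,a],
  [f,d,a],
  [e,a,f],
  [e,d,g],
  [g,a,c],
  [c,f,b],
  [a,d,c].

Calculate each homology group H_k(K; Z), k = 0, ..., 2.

Order the vertices as a < b < c < d < e < f < g. Listing each simplex with vertices in this order, K has dimension 2 with simplices:

  0-simplices (7): a, b, c, d, e, f, g
  1-simplices (21): ab, ac, ad, ae, af, ag, bc, bd, be, bf, bg, cd, ce, cf, cg, de, df, dg, ef, eg, fg
  2-simplices (14): abe, abg, acd, acg, adf, aef, bcd, bcf, bde, bfg, cef, ceg, deg, dfg

so the chain groups are C_0 ≅ Z^7, C_1 ≅ Z^21, C_2 ≅ Z^14.

Boundary ∂_1: C_1 → C_0 sends each edge [p,q] (with p < q) to q − p. For instance
  ∂cg = g − c.
The 7×21 boundary matrix has rank 6 and Smith normal form diag(1,1,1,1,1,1).

Boundary ∂_2: C_2 → C_1 sends each 2-simplex [p,q,r] to [q,r] − [p,r] + [p,q]. For instance
  ∂aef = ef − af + ae,
  ∂bde = de − be + bd.
As a 21×14 matrix over Z this has rank 13, with invariant factors (1,1,1,1,1,1,1,1,1,1,1,1,1).

From H_k ≅ ker(∂_k) / im(∂_{k+1}) we obtain:

  H_0: rank C_0 − rank ∂_1 = 7 − 6 = 1, and the invariant factors of ∂_1 are all 1, so H_0 = Z.
  H_1: rank ker ∂_1 − rank ∂_2 = (21 − 6) − 13 = 2, and the invariant factors of ∂_2 are all 1, so H_1 = Z^2.
  H_2: rank ker ∂_2 − rank ∂_3 = (14 − 13) − 0 = 1, and there is no ∂_3, so H_2 = Z.

H_0 = Z,  H_1 = Z^2,  H_2 = Z.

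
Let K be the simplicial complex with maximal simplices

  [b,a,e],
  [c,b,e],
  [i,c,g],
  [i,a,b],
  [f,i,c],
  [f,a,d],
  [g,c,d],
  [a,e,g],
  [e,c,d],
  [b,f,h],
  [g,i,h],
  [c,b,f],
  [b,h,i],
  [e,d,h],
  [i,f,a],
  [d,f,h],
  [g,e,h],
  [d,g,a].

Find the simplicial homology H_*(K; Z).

H_0 = Z,  H_1 = Z ⊕ Z/2Z,  H_2 = 0.

Take the total order a < b < c < d < e < f < g < h < i on the vertex set. Then K (dimension 2) consists of the simplices:

  0-simplices (9): a, b, c, d, e, f, g, h, i
  1-simplices (27): ab, ad, ae, af, ag, ai, bc, be, bf, bh, bi, cd, ce, cf, cg, ci, de, df, dg, dh, eg, eh, fh, fi, gh, gi, hi
  2-simplices (18): abe, abi, adf, adg, aeg, afi, bce, bcf, bfh, bhi, cde, cdg, cfi, cgi, deh, dfh, egh, ghi

Hence C_0 ≅ Z^9, C_1 ≅ Z^27, C_2 ≅ Z^18.

The boundary map ∂_1: C_1 → C_0 sends each edge [p,q] (with p < q) to q − p. For instance
  ∂af = f − a.
This gives a 9×27 integer matrix of rank 8; reducing to Smith normal form yields diagonal entries (1,1,1,1,1,1,1,1).

The boundary map ∂_2: C_2 → C_1 acts by ∂[p,q,r] = [q,r] − [p,r] + [p,q]. For instance
  ∂abe = be − ae + ab,
  ∂abi = bi − ai + ab.
As a 27×18 matrix over Z this has rank 18, with invariant factors (1,1,1,1,1,1,1,1,1,1,1,1,1,1,1,1,1,2).

From H_k ≅ ker(∂_k) / im(∂_{k+1}) we obtain:

  H_0: rank C_0 − rank ∂_1 = 9 − 8 = 1, and the invariant factors of ∂_1 are all 1, so H_0 ≅ Z.
  H_1: rank ker ∂_1 − rank ∂_2 = (27 − 8) − 18 = 1, and ∂_2 has invariant factor 2 > 1, so H_1 ≅ Z ⊕ Z/2Z.
  H_2: rank ker ∂_2 − rank ∂_3 = (18 − 18) − 0 = 0, and there is no ∂_3, so H_2 ≅ 0.

As a check, the Euler characteristic is 9 − 27 + 18 = 0, which agrees with 1 − 1 + 0 = 0.
(K is a triangulation of the Klein bottle.)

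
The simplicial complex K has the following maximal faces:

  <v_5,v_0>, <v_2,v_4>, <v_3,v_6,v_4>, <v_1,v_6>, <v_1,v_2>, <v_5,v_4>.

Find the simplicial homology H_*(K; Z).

Take the total order v_0 < v_1 < v_2 < v_3 < v_4 < v_5 < v_6 on the vertex set. Then K (dimension 2) consists of the simplices:

  0-simplices (7): [v_0], [v_1], [v_2], [v_3], [v_4], [v_5], [v_6]
  1-simplices (8): [v_0,v_5], [v_1,v_2], [v_1,v_6], [v_2,v_4], [v_3,v_4], [v_3,v_6], [v_4,v_5], [v_4,v_6]
  2-simplices (1): [v_3,v_4,v_6]

so the chain groups are C_0 ≅ Z^7, C_1 ≅ Z^8, C_2 ≅ Z^1.

∂_1: C_1 → C_0 is given by ∂[p,q] = [q] − [p]. For instance
  ∂[v_1,v_6] = [v_6] − [v_1].
The resulting 7×8 matrix has rank 6, and its Smith normal form has invariant factors (1,1,1,1,1,1).

∂_2: C_2 → C_1 acts by ∂[p,q,r] = [q,r] − [p,r] + [p,q]. For instance
  ∂[v_3,v_4,v_6] = [v_4,v_6] − [v_3,v_6] + [v_3,v_4].
This gives a 8×1 integer matrix of rank 1; reducing to Smith normal form yields diagonal entries (1).

Computing H_k = (kernel of ∂_k) / (image of ∂_{k+1}):

  H_0: rank C_0 − rank ∂_1 = 7 − 6 = 1, and the invariant factors of ∂_1 are all 1, so H_0 ≅ Z.
  H_1: rank ker ∂_1 − rank ∂_2 = (8 − 6) − 1 = 1, and the invariant factors of ∂_2 are all 1, so H_1 ≅ Z.
  H_2: rank ker ∂_2 − rank ∂_3 = (1 − 1) − 0 = 0, and there is no ∂_3, so H_2 ≅ 0.

As a check, the Euler characteristic is 7 − 8 + 1 = 0, which agrees with 1 − 1 + 0 = 0.

H_0 = Z,  H_1 = Z,  H_2 = 0.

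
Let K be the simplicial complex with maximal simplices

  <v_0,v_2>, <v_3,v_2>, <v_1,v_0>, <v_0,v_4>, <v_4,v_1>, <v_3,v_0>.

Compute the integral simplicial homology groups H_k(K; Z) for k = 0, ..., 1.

H_0 = Z,  H_1 = Z^2.

Take the total order v_0 < v_1 < v_2 < v_3 < v_4 on the vertex set. Then K (dimension 1) consists of the simplices:

  0-simplices (5): [v_0], [v_1], [v_2], [v_3], [v_4]
  1-simplices (6): [v_0,v_1], [v_0,v_2], [v_0,v_3], [v_0,v_4], [v_1,v_4], [v_2,v_3]

Hence C_0 ≅ Z^5, C_1 ≅ Z^6.

Boundary ∂_1: C_1 → C_0 sends each edge [p,q] (with p < q) to q − p. For instance
  ∂[v_0,v_4] = [v_4] − [v_0].
The 5×6 boundary matrix has rank 4 and Smith normal form diag(1,1,1,1).

Reading off H_k = ker ∂_k / im ∂_{k+1}:

  H_0: rank C_0 − rank ∂_1 = 5 − 4 = 1, and the invariant factors of ∂_1 are all 1, so H_0 = Z.
  H_1: rank ker ∂_1 − rank ∂_2 = (6 − 4) − 0 = 2, and there is no ∂_2, so H_1 = Z^2.

As a check, the Euler characteristic is 5 − 6 = -1, which agrees with 1 − 2 = -1.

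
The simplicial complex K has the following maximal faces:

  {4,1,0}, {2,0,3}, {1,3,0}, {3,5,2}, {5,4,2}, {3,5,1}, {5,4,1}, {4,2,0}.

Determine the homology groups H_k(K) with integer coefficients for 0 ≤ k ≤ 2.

H_0 = Z,  H_1 = 0,  H_2 = Z.

K has 6 vertices, 12 edges, 8 triangles.
rank ∂_0 = 0, rank ∂_1 = 5 ⇒ b_0 = 6 − 0 − 5 = 1; all invariant factors of ∂_1 are 1 so no torsion. So H_0 = Z.
rank ∂_1 = 5, rank ∂_2 = 7 ⇒ b_1 = 12 − 5 − 7 = 0; all invariant factors of ∂_2 are 1 so no torsion. So H_1 = 0.
rank ∂_2 = 7, rank ∂_3 = 0 ⇒ b_2 = 8 − 7 − 0 = 1. So H_2 = Z.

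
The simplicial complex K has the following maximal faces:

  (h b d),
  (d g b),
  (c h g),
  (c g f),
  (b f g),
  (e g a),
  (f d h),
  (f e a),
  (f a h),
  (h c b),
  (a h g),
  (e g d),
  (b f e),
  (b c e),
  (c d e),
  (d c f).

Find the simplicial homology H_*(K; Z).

Take the total order a < b < c < d < e < f < g < h on the vertex set. Then K (dimension 2) consists of the simplices:

  0-simplices (8): a, b, c, d, e, f, g, h
  1-simplices (24): ae, af, ag, ah, bc, bd, be, bf, bg, bh, cd, ce, cf, cg, ch, de, df, dg, dh, ef, eg, fg, fh, gh
  2-simplices (16): aef, aeg, afh, agh, bce, bch, bdg, bdh, bef, bfg, cde, cdf, cfg, cgh, deg, dfh

giving chain groups C_0 ≅ Z^8, C_1 ≅ Z^24, C_2 ≅ Z^16.

Boundary ∂_1: C_1 → C_0 is given by ∂[p,q] = [q] − [p]. For instance
  ∂fg = g − f.
This gives a 8×24 integer matrix of rank 7; reducing to Smith normal form yields diagonal entries (1,1,1,1,1,1,1).

∂_2: C_2 → C_1 maps a triangle to the signed sum of its edges. For instance
  ∂cfg = fg − cg + cf,
  ∂dfh = fh − dh + df.
This gives a 24×16 integer matrix of rank 15; reducing to Smith normal form yields diagonal entries (1,1,1,1,1,1,1,1,1,1,1,1,1,1,1).

Reading off H_k = ker ∂_k / im ∂_{k+1}:

  H_0: rank C_0 − rank ∂_1 = 8 − 7 = 1, and the invariant factors of ∂_1 are all 1, so H_0 ≅ Z.
  H_1: rank ker ∂_1 − rank ∂_2 = (24 − 7) − 15 = 2, and the invariant factors of ∂_2 are all 1, so H_1 ≅ Z^2.
  H_2: rank ker ∂_2 − rank ∂_3 = (16 − 15) − 0 = 1, and there is no ∂_3, so H_2 ≅ Z.

H_0 ≅ Z,  H_1 ≅ Z^2,  H_2 ≅ Z.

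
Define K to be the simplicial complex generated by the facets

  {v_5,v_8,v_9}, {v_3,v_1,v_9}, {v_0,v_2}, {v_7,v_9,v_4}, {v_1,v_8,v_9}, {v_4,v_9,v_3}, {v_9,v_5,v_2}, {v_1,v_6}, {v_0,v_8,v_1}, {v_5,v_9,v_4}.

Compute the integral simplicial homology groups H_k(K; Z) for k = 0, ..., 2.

Take the total order v_0 < v_1 < v_2 < v_3 < v_4 < v_5 < v_6 < v_7 < v_8 < v_9 on the vertex set. Then K (dimension 2) consists of the simplices:

  0-simplices (10): [v_0], [v_1], [v_2], [v_3], [v_4], [v_5], [v_6], [v_7], [v_8], [v_9]
  1-simplices (18): (18 of them)
  2-simplices (8): [v_0,v_1,v_8], [v_1,v_3,v_9], [v_1,v_8,v_9], [v_2,v_5,v_9], [v_3,v_4,v_9], [v_4,v_5,v_9], [v_4,v_7,v_9], [v_5,v_8,v_9]

Hence C_0 ≅ Z^10, C_1 ≅ Z^18, C_2 ≅ Z^8.

The boundary map ∂_1: C_1 → C_0 is given by ∂[p,q] = [q] − [p]. For instance
  ∂[v_4,v_7] = [v_7] − [v_4].
As a 10×18 matrix over Z this has rank 9, with invariant factors (1,1,1,1,1,1,1,1,1).

Boundary ∂_2: C_2 → C_1 maps a triangle to the signed sum of its edges. For instance
  ∂[v_5,v_8,v_9] = [v_8,v_9] − [v_5,v_9] + [v_5,v_8],
  ∂[v_1,v_3,v_9] = [v_3,v_9] − [v_1,v_9] + [v_1,v_3].
This gives a 18×8 integer matrix of rank 8; reducing to Smith normal form yields diagonal entries (1,1,1,1,1,1,1,1).

Computing H_k = (kernel of ∂_k) / (image of ∂_{k+1}):

  H_0: rank C_0 − rank ∂_1 = 10 − 9 = 1, and the invariant factors of ∂_1 are all 1, so H_0 = Z.
  H_1: rank ker ∂_1 − rank ∂_2 = (18 − 9) − 8 = 1, and the invariant factors of ∂_2 are all 1, so H_1 = Z.
  H_2: rank ker ∂_2 − rank ∂_3 = (8 − 8) − 0 = 0, and there is no ∂_3, so H_2 = 0.

As a check, the Euler characteristic is 10 − 18 + 8 = 0, which agrees with 1 − 1 + 0 = 0.

H_0 = Z,  H_1 = Z,  H_2 = 0.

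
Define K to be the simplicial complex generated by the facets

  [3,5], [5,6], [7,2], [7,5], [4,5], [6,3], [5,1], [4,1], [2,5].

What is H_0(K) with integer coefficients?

Fix the vertex order 1 < 2 < 3 < 4 < 5 < 6 < 7 and write every simplex with vertices in increasing order. Then dim K = 1 and the simplices of K are:

  0-simplices (7): [1], [2], [3], [4], [5], [6], [7]
  1-simplices (9): [1,4], [1,5], [2,5], [2,7], [3,5], [3,6], [4,5], [5,6], [5,7]

Hence C_0 ≅ Z^7, C_1 ≅ Z^9.

∂_1: C_1 → C_0 is given by ∂[p,q] = [q] − [p].
This gives a 7×9 integer matrix of rank 6; reducing to Smith normal form yields diagonal entries (1,1,1,1,1,1).

Now H_k = ker ∂_k / im ∂_{k+1}, so:

  H_0: rank C_0 − rank ∂_1 = 7 − 6 = 1, and the invariant factors of ∂_1 are all 1, so H_0 = Z.

H_0 ≅ Z.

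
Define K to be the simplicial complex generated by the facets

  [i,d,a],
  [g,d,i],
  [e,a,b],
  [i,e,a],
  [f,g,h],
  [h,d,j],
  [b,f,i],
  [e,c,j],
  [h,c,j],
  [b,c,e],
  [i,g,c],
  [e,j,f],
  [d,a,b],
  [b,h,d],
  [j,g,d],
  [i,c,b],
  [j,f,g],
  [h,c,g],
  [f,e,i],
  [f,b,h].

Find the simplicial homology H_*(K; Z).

H_0 ≅ Z,  H_1 ≅ Z × Z/2,  H_2 = 0.

Fix the vertex order a < b < c < d < e < f < g < h < i < j and write every simplex with vertices in increasing order. Then dim K = 2 and the simplices of K are:

  0-simplices (10): a, b, c, d, e, f, g, h, i, j
  1-simplices (30): ab, ad, ae, ai, bc, bd, be, bf, bh, bi, ce, cg, ch, ci, cj, dg, dh, di, dj, ef, ei, ej, fg, fh, fi, fj, gh, gi, gj, hj
  2-simplices (20): abd, abe, adi, aei, bce, bci, bdh, bfh, bfi, cej, cgh, cgi, chj, dgi, dgj, dhj, efi, efj, fgh, fgj

so the chain groups are C_0 ≅ Z^10, C_1 ≅ Z^30, C_2 ≅ Z^20.

Boundary ∂_1: C_1 → C_0 maps an edge to its endpoints' difference, ∂[p,q] = q − p. For instance
  ∂bd = d − b.
As a 10×30 matrix over Z this has rank 9, with invariant factors (1,1,1,1,1,1,1,1,1).

The boundary map ∂_2: C_2 → C_1 acts by ∂[p,q,r] = [q,r] − [p,r] + [p,q]. For instance
  ∂bdh = dh − bh + bd,
  ∂bfh = fh − bh + bf.
As a 30×20 matrix over Z this has rank 20, with invariant factors (1,1,1,1,1,1,1,1,1,1,1,1,1,1,1,1,1,1,1,2).

Computing H_k = (kernel of ∂_k) / (image of ∂_{k+1}):

  H_0: rank C_0 − rank ∂_1 = 10 − 9 = 1, and the invariant factors of ∂_1 are all 1, so H_0 = Z.
  H_1: rank ker ∂_1 − rank ∂_2 = (30 − 9) − 20 = 1, and ∂_2 has invariant factor 2 > 1, so H_1 = Z × Z/2.
  H_2: rank ker ∂_2 − rank ∂_3 = (20 − 20) − 0 = 0, and there is no ∂_3, so H_2 = 0.

As a check, the Euler characteristic is 10 − 30 + 20 = 0, which agrees with 1 − 1 + 0 = 0.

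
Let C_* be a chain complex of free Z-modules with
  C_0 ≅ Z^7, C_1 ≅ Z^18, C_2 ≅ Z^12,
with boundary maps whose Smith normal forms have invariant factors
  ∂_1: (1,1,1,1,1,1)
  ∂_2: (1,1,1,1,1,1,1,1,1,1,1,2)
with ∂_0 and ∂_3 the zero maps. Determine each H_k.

H_0: b_0 = 7 − 0 − 6 = 1; torsion from ∂_1 factors > 1: none. So H_0 ≅ Z.
H_1: b_1 = 18 − 6 − 12 = 0; torsion from ∂_2 factors > 1: [2]. So H_1 ≅ Z/2Z.
H_2: b_2 = 12 − 12 − 0 = 0; torsion from ∂_3 factors > 1: none. So H_2 ≅ 0.

H_0 ≅ Z,  H_1 ≅ Z/2Z,  H_2 = 0.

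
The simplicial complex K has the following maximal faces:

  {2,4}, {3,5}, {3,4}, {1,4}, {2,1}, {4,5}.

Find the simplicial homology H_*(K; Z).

Order the vertices as 1 < 2 < 3 < 4 < 5. Listing each simplex with vertices in this order, K has dimension 1 with simplices:

  0-simplices (5): [1], [2], [3], [4], [5]
  1-simplices (6): [1,2], [1,4], [2,4], [3,4], [3,5], [4,5]

giving chain groups C_0 ≅ Z^5, C_1 ≅ Z^6.

∂_1: C_1 → C_0 is given by ∂[p,q] = [q] − [p].
The 5×6 boundary matrix has rank 4 and Smith normal form diag(1,1,1,1).

Computing H_k = (kernel of ∂_k) / (image of ∂_{k+1}):

  H_0: rank C_0 − rank ∂_1 = 5 − 4 = 1, and the invariant factors of ∂_1 are all 1, so H_0 = Z.
  H_1: rank ker ∂_1 − rank ∂_2 = (6 − 4) − 0 = 2, and there is no ∂_2, so H_1 = Z^2.

As a check, the Euler characteristic is 5 − 6 = -1, which agrees with 1 − 2 = -1.
(K is a triangulation of a wedge of 2 circles.)

H_0 = Z,  H_1 = Z^2.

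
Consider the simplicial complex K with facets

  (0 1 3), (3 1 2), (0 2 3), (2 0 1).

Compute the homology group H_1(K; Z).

Order the vertices as 0 < 1 < 2 < 3. Listing each simplex with vertices in this order, K has dimension 2 with simplices:

  0-simplices (4): [0], [1], [2], [3]
  1-simplices (6): [0,1], [0,2], [0,3], [1,2], [1,3], [2,3]
  2-simplices (4): [0,1,2], [0,1,3], [0,2,3], [1,2,3]

giving chain groups C_0 ≅ Z^4, C_1 ≅ Z^6, C_2 ≅ Z^4.

∂_1: C_1 → C_0 is given by ∂[p,q] = [q] − [p]. For instance
  ∂[0,3] = [3] − [0].
This gives a 4×6 integer matrix of rank 3; reducing to Smith normal form yields diagonal entries (1,1,1).

∂_2: C_2 → C_1 acts by ∂[p,q,r] = [q,r] − [p,r] + [p,q]. For instance
  ∂[1,2,3] = [2,3] − [1,3] + [1,2],
  ∂[0,1,2] = [1,2] − [0,2] + [0,1].
This gives a 6×4 integer matrix of rank 3; reducing to Smith normal form yields diagonal entries (1,1,1).

From H_k ≅ ker(∂_k) / im(∂_{k+1}) we obtain:

  H_1: rank ker ∂_1 − rank ∂_2 = (6 − 3) − 3 = 0, and the invariant factors of ∂_2 are all 1, so H_1 ≅ 0.

(K is a triangulation of the 2-sphere S^2.)

H_1 = 0.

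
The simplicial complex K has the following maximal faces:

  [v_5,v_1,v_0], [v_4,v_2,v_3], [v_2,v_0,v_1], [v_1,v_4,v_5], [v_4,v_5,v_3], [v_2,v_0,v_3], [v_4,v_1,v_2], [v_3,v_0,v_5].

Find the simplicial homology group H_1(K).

H_1 = 0.

Order the vertices as v_0 < v_1 < v_2 < v_3 < v_4 < v_5. Listing each simplex with vertices in this order, K has dimension 2 with simplices:

  0-simplices (6): [v_0], [v_1], [v_2], [v_3], [v_4], [v_5]
  1-simplices (12): [v_0,v_1], [v_0,v_2], [v_0,v_3], [v_0,v_5], [v_1,v_2], [v_1,v_4], [v_1,v_5], [v_2,v_3], [v_2,v_4], [v_3,v_4], [v_3,v_5], [v_4,v_5]
  2-simplices (8): [v_0,v_1,v_2], [v_0,v_1,v_5], [v_0,v_2,v_3], [v_0,v_3,v_5], [v_1,v_2,v_4], [v_1,v_4,v_5], [v_2,v_3,v_4], [v_3,v_4,v_5]

Hence C_0 ≅ Z^6, C_1 ≅ Z^12, C_2 ≅ Z^8.

∂_1: C_1 → C_0 sends each edge [p,q] (with p < q) to q − p.
As a 6×12 matrix over Z this has rank 5, with invariant factors (1,1,1,1,1).

The boundary map ∂_2: C_2 → C_1 sends each 2-simplex [p,q,r] to [q,r] − [p,r] + [p,q]. For instance
  ∂[v_0,v_3,v_5] = [v_3,v_5] − [v_0,v_5] + [v_0,v_3],
  ∂[v_0,v_1,v_5] = [v_1,v_5] − [v_0,v_5] + [v_0,v_1].
This gives a 12×8 integer matrix of rank 7; reducing to Smith normal form yields diagonal entries (1,1,1,1,1,1,1).

Now H_k = ker ∂_k / im ∂_{k+1}, so:

  H_1: rank ker ∂_1 − rank ∂_2 = (12 − 5) − 7 = 0, and the invariant factors of ∂_2 are all 1, so H_1 ≅ 0.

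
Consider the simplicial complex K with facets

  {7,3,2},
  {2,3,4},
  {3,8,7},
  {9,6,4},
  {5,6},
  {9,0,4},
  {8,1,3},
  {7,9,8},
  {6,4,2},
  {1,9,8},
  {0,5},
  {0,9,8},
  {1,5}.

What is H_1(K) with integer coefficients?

H_1 ≅ Z^3.

K has 10 vertices, 22 edges, 10 triangles.
rank ∂_1 = 9, rank ∂_2 = 10 ⇒ b_1 = 22 − 9 − 10 = 3; all invariant factors of ∂_2 are 1 so no torsion. So H_1 = Z^3.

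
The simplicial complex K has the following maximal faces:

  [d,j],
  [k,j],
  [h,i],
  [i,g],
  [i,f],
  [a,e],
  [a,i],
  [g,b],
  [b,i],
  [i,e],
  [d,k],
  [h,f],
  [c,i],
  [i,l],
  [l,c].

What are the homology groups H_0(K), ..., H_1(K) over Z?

H_0 = Z^2,  H_1 = Z^5.

Take the total order a < b < c < d < e < f < g < h < i < j < k < l on the vertex set. Then K (dimension 1) consists of the simplices:

  0-simplices (12): a, b, c, d, e, f, g, h, i, j, k, l
  1-simplices (15): ae, ai, bg, bi, ci, cl, dj, dk, ei, fh, fi, gi, hi, il, jk

giving chain groups C_0 ≅ Z^12, C_1 ≅ Z^15.

Boundary ∂_1: C_1 → C_0 maps an edge to its endpoints' difference, ∂[p,q] = q − p. For instance
  ∂fh = h − f.
As a 12×15 matrix over Z this has rank 10, with invariant factors (1,1,1,1,1,1,1,1,1,1).

Reading off H_k = ker ∂_k / im ∂_{k+1}:

  H_0: rank C_0 − rank ∂_1 = 12 − 10 = 2, and the invariant factors of ∂_1 are all 1, so H_0 ≅ Z^2.
  H_1: rank ker ∂_1 − rank ∂_2 = (15 − 10) − 0 = 5, and there is no ∂_2, so H_1 ≅ Z^5.

As a check, the Euler characteristic is 12 − 15 = -3, which agrees with 2 − 5 = -3.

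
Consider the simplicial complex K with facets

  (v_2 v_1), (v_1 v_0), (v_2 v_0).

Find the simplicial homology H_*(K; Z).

Take the total order v_0 < v_1 < v_2 on the vertex set. Then K (dimension 1) consists of the simplices:

  0-simplices (3): [v_0], [v_1], [v_2]
  1-simplices (3): [v_0,v_1], [v_0,v_2], [v_1,v_2]

giving chain groups C_0 ≅ Z^3, C_1 ≅ Z^3.

∂_1: C_1 → C_0 is given by ∂[p,q] = [q] − [p].
The resulting 3×3 matrix has rank 2, and its Smith normal form has invariant factors (1,1).

Reading off H_k = ker ∂_k / im ∂_{k+1}:

  H_0: rank C_0 − rank ∂_1 = 3 − 2 = 1, and the invariant factors of ∂_1 are all 1, so H_0 ≅ Z.
  H_1: rank ker ∂_1 − rank ∂_2 = (3 − 2) − 0 = 1, and there is no ∂_2, so H_1 ≅ Z.

H_0 ≅ Z,  H_1 ≅ Z.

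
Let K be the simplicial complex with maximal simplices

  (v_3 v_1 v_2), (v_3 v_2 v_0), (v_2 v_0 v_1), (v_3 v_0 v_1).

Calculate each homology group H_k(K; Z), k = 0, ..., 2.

H_0 = Z,  H_1 = 0,  H_2 = Z.

Order the vertices as v_0 < v_1 < v_2 < v_3. Listing each simplex with vertices in this order, K has dimension 2 with simplices:

  0-simplices (4): [v_0], [v_1], [v_2], [v_3]
  1-simplices (6): [v_0,v_1], [v_0,v_2], [v_0,v_3], [v_1,v_2], [v_1,v_3], [v_2,v_3]
  2-simplices (4): [v_0,v_1,v_2], [v_0,v_1,v_3], [v_0,v_2,v_3], [v_1,v_2,v_3]

so the chain groups are C_0 ≅ Z^4, C_1 ≅ Z^6, C_2 ≅ Z^4.

The boundary map ∂_1: C_1 → C_0 is given by ∂[p,q] = [q] − [p].
As a 4×6 matrix over Z this has rank 3, with invariant factors (1,1,1).

∂_2: C_2 → C_1 sends each 2-simplex [p,q,r] to [q,r] − [p,r] + [p,q]. For instance
  ∂[v_0,v_2,v_3] = [v_2,v_3] − [v_0,v_3] + [v_0,v_2],
  ∂[v_0,v_1,v_2] = [v_1,v_2] − [v_0,v_2] + [v_0,v_1].
The 6×4 boundary matrix has rank 3 and Smith normal form diag(1,1,1).

Now H_k = ker ∂_k / im ∂_{k+1}, so:

  H_0: rank C_0 − rank ∂_1 = 4 − 3 = 1, and the invariant factors of ∂_1 are all 1, so H_0 = Z.
  H_1: rank ker ∂_1 − rank ∂_2 = (6 − 3) − 3 = 0, and the invariant factors of ∂_2 are all 1, so H_1 = 0.
  H_2: rank ker ∂_2 − rank ∂_3 = (4 − 3) − 0 = 1, and there is no ∂_3, so H_2 = Z.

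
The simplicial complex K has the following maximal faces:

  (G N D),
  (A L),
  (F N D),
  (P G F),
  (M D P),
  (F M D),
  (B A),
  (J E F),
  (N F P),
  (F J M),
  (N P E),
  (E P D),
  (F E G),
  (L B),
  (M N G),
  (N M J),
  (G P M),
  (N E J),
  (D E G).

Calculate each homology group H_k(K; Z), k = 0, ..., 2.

We work with the vertex ordering A < B < D < E < F < G < J < L < M < N < P. The simplices of K, each written with vertices in increasing order, are:

  0-simplices (11): A, B, D, E, F, G, J, L, M, N, P
  1-simplices (27): AB, AL, BL, DE, DF, DG, DM, DN, DP, EF, EG, EJ, EN, EP, FG, FJ, FM, FN, FP, GM, GN, GP, JM, JN, MN, MP, NP
  2-simplices (16): DEG, DEP, DFM, DFN, DGN, DMP, EFG, EFJ, EJN, ENP, FGP, FJM, FNP, GMN, GMP, JMN

so the chain groups are C_0 ≅ Z^11, C_1 ≅ Z^27, C_2 ≅ Z^16.

∂_1: C_1 → C_0 is given by ∂[p,q] = [q] − [p].
As a 11×27 matrix over Z this has rank 9, with invariant factors (1,1,1,1,1,1,1,1,1).

Boundary ∂_2: C_2 → C_1 acts by ∂[p,q,r] = [q,r] − [p,r] + [p,q]. For instance
  ∂FJM = JM − FM + FJ,
  ∂FNP = NP − FP + FN.
This gives a 27×16 integer matrix of rank 15; reducing to Smith normal form yields diagonal entries (1,1,1,1,1,1,1,1,1,1,1,1,1,1,1).

Reading off H_k = ker ∂_k / im ∂_{k+1}:

  H_0: rank C_0 − rank ∂_1 = 11 − 9 = 2, and the invariant factors of ∂_1 are all 1, so H_0 = Z^2.
  H_1: rank ker ∂_1 − rank ∂_2 = (27 − 9) − 15 = 3, and the invariant factors of ∂_2 are all 1, so H_1 = Z^3.
  H_2: rank ker ∂_2 − rank ∂_3 = (16 − 15) − 0 = 1, and there is no ∂_3, so H_2 = Z.

As a check, the Euler characteristic is 11 − 27 + 16 = 0, which agrees with 2 − 3 + 1 = 0.

H_0 ≅ Z^2,  H_1 ≅ Z^3,  H_2 ≅ Z.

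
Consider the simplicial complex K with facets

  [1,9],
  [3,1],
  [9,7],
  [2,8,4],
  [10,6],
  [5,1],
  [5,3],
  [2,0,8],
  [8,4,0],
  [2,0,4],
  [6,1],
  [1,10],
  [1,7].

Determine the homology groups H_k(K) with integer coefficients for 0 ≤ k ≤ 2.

H_0 ≅ Z^2,  H_1 ≅ Z^3,  H_2 ≅ Z.

Order the vertices as 0 < 1 < 2 < 3 < 4 < 5 < 6 < 7 < 8 < 9 < 10. Listing each simplex with vertices in this order, K has dimension 2 with simplices:

  0-simplices (11): [0], [1], [2], [3], [4], [5], [6], [7], [8], [9], [10]
  1-simplices (15): [0,2], [0,4], [0,8], [1,3], [1,5], [1,6], [1,7], [1,9], [1,10], [2,4], [2,8], [3,5], [4,8], [6,10], [7,9]
  2-simplices (4): [0,2,4], [0,2,8], [0,4,8], [2,4,8]

giving chain groups C_0 ≅ Z^11, C_1 ≅ Z^15, C_2 ≅ Z^4.

The boundary map ∂_1: C_1 → C_0 is given by ∂[p,q] = [q] − [p].
As a 11×15 matrix over Z this has rank 9, with invariant factors (1,1,1,1,1,1,1,1,1).

∂_2: C_2 → C_1 sends each 2-simplex [p,q,r] to [q,r] − [p,r] + [p,q]. For instance
  ∂[0,2,8] = [2,8] − [0,8] + [0,2],
  ∂[0,2,4] = [2,4] − [0,4] + [0,2].
This gives a 15×4 integer matrix of rank 3; reducing to Smith normal form yields diagonal entries (1,1,1).

Now H_k = ker ∂_k / im ∂_{k+1}, so:

  H_0: rank C_0 − rank ∂_1 = 11 − 9 = 2, and the invariant factors of ∂_1 are all 1, so H_0 ≅ Z^2.
  H_1: rank ker ∂_1 − rank ∂_2 = (15 − 9) − 3 = 3, and the invariant factors of ∂_2 are all 1, so H_1 ≅ Z^3.
  H_2: rank ker ∂_2 − rank ∂_3 = (4 − 3) − 0 = 1, and there is no ∂_3, so H_2 ≅ Z.

(K is a triangulation of the disjoint union of a wedge of 3 circles and the 2-sphere S^2.)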